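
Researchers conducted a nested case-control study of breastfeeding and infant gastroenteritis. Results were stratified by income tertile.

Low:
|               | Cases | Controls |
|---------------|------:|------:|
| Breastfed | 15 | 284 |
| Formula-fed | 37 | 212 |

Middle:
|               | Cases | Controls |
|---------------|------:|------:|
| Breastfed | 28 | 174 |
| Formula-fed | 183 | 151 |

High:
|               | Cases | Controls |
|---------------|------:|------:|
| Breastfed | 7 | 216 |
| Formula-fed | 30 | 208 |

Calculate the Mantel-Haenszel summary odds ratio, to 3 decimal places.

0.182

OR_MH = Σ(aᵢdᵢ/nᵢ) / Σ(bᵢcᵢ/nᵢ), where nᵢ is the stratum total.
Stratum 1 (Low): n = 548; a·d/n = 15·212/548 = 5.8029; b·c/n = 284·37/548 = 19.1752
Stratum 2 (Middle): n = 536; a·d/n = 28·151/536 = 7.8881; b·c/n = 174·183/536 = 59.4067
Stratum 3 (High): n = 461; a·d/n = 7·208/461 = 3.1584; b·c/n = 216·30/461 = 14.0564
OR_MH = (5.8029 + 7.8881 + 3.1584) / (19.1752 + 59.4067 + 14.0564) = 16.8493 / 92.6383 = 0.18188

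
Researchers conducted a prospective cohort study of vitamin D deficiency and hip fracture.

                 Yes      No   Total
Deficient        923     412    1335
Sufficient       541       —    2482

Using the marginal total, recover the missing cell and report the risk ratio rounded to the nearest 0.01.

3.17

The missing cell is in the unexposed row: 2482 − 541 = 1941.
So a = 923, b = 412, c = 541, d = 1941.
RR = [a/(a+b)] / [c/(c+d)] = (923/1335) / (541/2482) = 0.69139/0.21797 = 3.17194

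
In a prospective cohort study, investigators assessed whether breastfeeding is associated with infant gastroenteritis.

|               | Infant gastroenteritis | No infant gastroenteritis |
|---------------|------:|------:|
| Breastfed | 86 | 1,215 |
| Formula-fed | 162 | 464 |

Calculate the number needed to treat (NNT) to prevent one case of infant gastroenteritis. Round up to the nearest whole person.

6

Risk in treated group = 86/1301 = 0.06610; risk in control = 162/626 = 0.25879.
Absolute risk reduction = 0.25879 − 0.06610 = 0.19268
NNT = 1 / ARR = 1 / 0.19268 = 5.190 → round up → 6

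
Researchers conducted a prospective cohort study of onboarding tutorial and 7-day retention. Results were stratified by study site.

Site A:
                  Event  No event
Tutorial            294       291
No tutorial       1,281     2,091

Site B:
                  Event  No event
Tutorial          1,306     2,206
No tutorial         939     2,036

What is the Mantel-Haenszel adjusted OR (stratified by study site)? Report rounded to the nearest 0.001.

1.367

OR_MH = Σ(aᵢdᵢ/nᵢ) / Σ(bᵢcᵢ/nᵢ), where nᵢ is the stratum total.
Stratum 1 (Site A): n = 3957; a·d/n = 294·2091/3957 = 155.3586; b·c/n = 291·1281/3957 = 94.2055
Stratum 2 (Site B): n = 6487; a·d/n = 1306·2036/6487 = 409.8992; b·c/n = 2206·939/6487 = 319.3208
OR_MH = (155.3586 + 409.8992) / (94.2055 + 319.3208) = 565.2578 / 413.5263 = 1.36692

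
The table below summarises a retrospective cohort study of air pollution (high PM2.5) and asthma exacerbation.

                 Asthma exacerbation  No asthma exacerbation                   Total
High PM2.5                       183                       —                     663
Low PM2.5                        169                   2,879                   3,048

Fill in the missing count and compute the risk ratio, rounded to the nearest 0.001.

4.978

The missing cell is in the exposed row: 663 − 183 = 480.
So a = 183, b = 480, c = 169, d = 2879.
RR = [a/(a+b)] / [c/(c+d)] = (183/663) / (169/3048) = 0.27602/0.05545 = 4.97813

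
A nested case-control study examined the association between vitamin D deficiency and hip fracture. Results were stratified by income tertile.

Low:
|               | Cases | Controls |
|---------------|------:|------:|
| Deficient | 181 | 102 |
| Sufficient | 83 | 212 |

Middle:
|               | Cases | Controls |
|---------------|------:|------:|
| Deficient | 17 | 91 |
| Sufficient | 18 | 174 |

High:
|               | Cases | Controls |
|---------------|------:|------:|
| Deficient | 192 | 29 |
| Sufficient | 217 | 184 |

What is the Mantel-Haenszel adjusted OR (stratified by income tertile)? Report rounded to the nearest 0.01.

4.40

OR_MH = Σ(aᵢdᵢ/nᵢ) / Σ(bᵢcᵢ/nᵢ), where nᵢ is the stratum total.
Stratum 1 (Low): n = 578; a·d/n = 181·212/578 = 66.3875; b·c/n = 102·83/578 = 14.6471
Stratum 2 (Middle): n = 300; a·d/n = 17·174/300 = 9.8600; b·c/n = 91·18/300 = 5.4600
Stratum 3 (High): n = 622; a·d/n = 192·184/622 = 56.7974; b·c/n = 29·217/622 = 10.1174
OR_MH = (66.3875 + 9.8600 + 56.7974) / (14.6471 + 5.4600 + 10.1174) = 133.0450 / 30.2244 = 4.40190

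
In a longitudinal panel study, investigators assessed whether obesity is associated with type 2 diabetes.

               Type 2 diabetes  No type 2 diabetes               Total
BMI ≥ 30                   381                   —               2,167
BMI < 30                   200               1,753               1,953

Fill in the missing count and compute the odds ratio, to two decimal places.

The missing cell is in the exposed row: 2167 − 381 = 1786.
So a = 381, b = 1786, c = 200, d = 1753.
OR = (a·d)/(b·c) = (381 × 1753) / (1786 × 200) = 667893 / 357200 = 1.86980

1.87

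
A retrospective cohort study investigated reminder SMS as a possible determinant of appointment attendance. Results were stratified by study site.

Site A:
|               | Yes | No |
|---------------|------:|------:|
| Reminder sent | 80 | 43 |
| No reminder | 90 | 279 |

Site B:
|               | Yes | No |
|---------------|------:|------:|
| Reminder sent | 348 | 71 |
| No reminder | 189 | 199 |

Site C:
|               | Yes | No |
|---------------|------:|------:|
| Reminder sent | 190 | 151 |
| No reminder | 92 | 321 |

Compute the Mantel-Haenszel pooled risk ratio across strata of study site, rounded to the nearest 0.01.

RR_MH = Σ(aᵢ·n₀ᵢ/nᵢ) / Σ(cᵢ·n₁ᵢ/nᵢ), with n₁ᵢ = aᵢ+bᵢ (exposed), n₀ᵢ = cᵢ+dᵢ (unexposed), nᵢ = n₁ᵢ+n₀ᵢ.
Stratum 1 (Site A): n₁ = 123, n₀ = 369, n = 492; a·n₀/n = 80·369/492 = 60.0000; c·n₁/n = 90·123/492 = 22.5000
Stratum 2 (Site B): n₁ = 419, n₀ = 388, n = 807; a·n₀/n = 348·388/807 = 167.3160; c·n₁/n = 189·419/807 = 98.1301
Stratum 3 (Site C): n₁ = 341, n₀ = 413, n = 754; a·n₀/n = 190·413/754 = 104.0716; c·n₁/n = 92·341/754 = 41.6074
RR_MH = (60.0000 + 167.3160 + 104.0716) / (22.5000 + 98.1301 + 41.6074) = 331.3876 / 162.2375 = 2.04261

2.04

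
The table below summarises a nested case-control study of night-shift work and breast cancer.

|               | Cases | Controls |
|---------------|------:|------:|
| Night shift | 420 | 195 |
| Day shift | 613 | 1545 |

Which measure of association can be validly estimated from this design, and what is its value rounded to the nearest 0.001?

Cells: a = 420, b = 195, c = 613, d = 1545.
This is a nested case-control study: participants were sampled on outcome status, so risks in the source population cannot be estimated directly — relative risk is not valid here. The odds ratio is the appropriate measure.
OR = (a·d)/(b·c) = (420 × 1545) / (195 × 613) = 648900 / 119535 = 5.42854

5.429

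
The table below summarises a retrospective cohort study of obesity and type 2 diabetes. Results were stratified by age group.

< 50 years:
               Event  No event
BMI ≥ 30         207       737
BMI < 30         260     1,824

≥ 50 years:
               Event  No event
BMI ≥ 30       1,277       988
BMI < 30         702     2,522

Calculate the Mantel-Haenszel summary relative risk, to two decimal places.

RR_MH = Σ(aᵢ·n₀ᵢ/nᵢ) / Σ(cᵢ·n₁ᵢ/nᵢ), with n₁ᵢ = aᵢ+bᵢ (exposed), n₀ᵢ = cᵢ+dᵢ (unexposed), nᵢ = n₁ᵢ+n₀ᵢ.
Stratum 1 (< 50 years): n₁ = 944, n₀ = 2084, n = 3028; a·n₀/n = 207·2084/3028 = 142.4663; c·n₁/n = 260·944/3028 = 81.0568
Stratum 2 (≥ 50 years): n₁ = 2265, n₀ = 3224, n = 5489; a·n₀/n = 1277·3224/5489 = 750.0543; c·n₁/n = 702·2265/5489 = 289.6757
RR_MH = (142.4663 + 750.0543) / (81.0568 + 289.6757) = 892.5206 / 370.7325 = 2.40745

2.41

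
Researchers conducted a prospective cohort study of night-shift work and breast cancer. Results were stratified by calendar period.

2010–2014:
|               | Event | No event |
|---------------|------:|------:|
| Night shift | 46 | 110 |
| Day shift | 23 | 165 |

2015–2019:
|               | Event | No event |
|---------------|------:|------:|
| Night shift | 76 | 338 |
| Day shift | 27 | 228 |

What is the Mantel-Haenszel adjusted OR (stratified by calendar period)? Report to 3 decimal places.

OR_MH = Σ(aᵢdᵢ/nᵢ) / Σ(bᵢcᵢ/nᵢ), where nᵢ is the stratum total.
Stratum 1 (2010–2014): n = 344; a·d/n = 46·165/344 = 22.0640; b·c/n = 110·23/344 = 7.3547
Stratum 2 (2015–2019): n = 669; a·d/n = 76·228/669 = 25.9013; b·c/n = 338·27/669 = 13.6413
OR_MH = (22.0640 + 25.9013) / (7.3547 + 13.6413) = 47.9653 / 20.9959 = 2.28451

2.285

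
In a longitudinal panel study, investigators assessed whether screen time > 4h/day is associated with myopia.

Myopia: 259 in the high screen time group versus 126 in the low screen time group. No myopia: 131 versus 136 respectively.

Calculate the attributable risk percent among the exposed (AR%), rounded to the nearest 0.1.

From the description: a = 259, b = 131, c = 126, d = 136.
Risk in exposed = 259/390 = 0.66410; risk in unexposed = 126/262 = 0.48092.
RR = 0.66410/0.48092 = 1.38091
AR% = (RR − 1)/RR × 100 = (1.38091 − 1)/1.38091 × 100 = 27.5841%

27.6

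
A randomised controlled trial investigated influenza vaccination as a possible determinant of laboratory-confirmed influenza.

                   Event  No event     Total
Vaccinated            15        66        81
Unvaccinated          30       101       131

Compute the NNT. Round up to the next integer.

Risk in treated group = 15/81 = 0.18519; risk in control = 30/131 = 0.22901.
Absolute risk reduction = 0.22901 − 0.18519 = 0.04382
NNT = 1 / ARR = 1 / 0.04382 = 22.819 → round up → 23

23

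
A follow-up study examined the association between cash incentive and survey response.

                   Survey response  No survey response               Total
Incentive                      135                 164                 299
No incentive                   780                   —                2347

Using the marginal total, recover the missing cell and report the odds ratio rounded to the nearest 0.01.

1.65

The missing cell is in the unexposed row: 2347 − 780 = 1567.
So a = 135, b = 164, c = 780, d = 1567.
OR = (a·d)/(b·c) = (135 × 1567) / (164 × 780) = 211545 / 127920 = 1.65373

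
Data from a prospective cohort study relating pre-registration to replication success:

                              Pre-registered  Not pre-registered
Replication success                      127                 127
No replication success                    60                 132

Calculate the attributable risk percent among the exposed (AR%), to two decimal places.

27.80

Reading the table with exposure as columns: a = 127 (Pre-registered, case), b = 60 (Pre-registered, non-case), c = 127 (Not pre-registered, case), d = 132.
Risk in exposed = 127/187 = 0.67914; risk in unexposed = 127/259 = 0.49035.
RR = 0.67914/0.49035 = 1.38503
AR% = (RR − 1)/RR × 100 = (1.38503 − 1)/1.38503 × 100 = 27.7992%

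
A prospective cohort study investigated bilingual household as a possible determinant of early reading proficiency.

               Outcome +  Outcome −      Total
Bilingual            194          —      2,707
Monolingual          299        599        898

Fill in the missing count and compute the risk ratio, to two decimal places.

The missing cell is in the exposed row: 2707 − 194 = 2513.
So a = 194, b = 2513, c = 299, d = 599.
RR = [a/(a+b)] / [c/(c+d)] = (194/2707) / (299/898) = 0.07167/0.33296 = 0.21524

0.22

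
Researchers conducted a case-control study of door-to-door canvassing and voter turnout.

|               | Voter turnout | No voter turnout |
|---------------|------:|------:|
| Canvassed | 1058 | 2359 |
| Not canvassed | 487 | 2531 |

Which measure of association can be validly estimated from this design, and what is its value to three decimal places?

Cells: a = 1058, b = 2359, c = 487, d = 2531.
This is a case-control study: participants were sampled on outcome status, so risks in the source population cannot be estimated directly — relative risk is not valid here. The odds ratio is the appropriate measure.
OR = (a·d)/(b·c) = (1058 × 2531) / (2359 × 487) = 2677798 / 1148833 = 2.33089

2.331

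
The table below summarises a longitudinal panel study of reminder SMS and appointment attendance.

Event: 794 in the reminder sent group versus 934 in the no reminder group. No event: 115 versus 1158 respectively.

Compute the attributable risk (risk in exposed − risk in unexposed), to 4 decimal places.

From the description: a = 794, b = 115, c = 934, d = 1158.
Risk in exposed = 794/909 = 0.873487; risk in unexposed = 934/2092 = 0.446463.
Risk difference = 0.873487 − 0.446463 = 0.427025

0.4270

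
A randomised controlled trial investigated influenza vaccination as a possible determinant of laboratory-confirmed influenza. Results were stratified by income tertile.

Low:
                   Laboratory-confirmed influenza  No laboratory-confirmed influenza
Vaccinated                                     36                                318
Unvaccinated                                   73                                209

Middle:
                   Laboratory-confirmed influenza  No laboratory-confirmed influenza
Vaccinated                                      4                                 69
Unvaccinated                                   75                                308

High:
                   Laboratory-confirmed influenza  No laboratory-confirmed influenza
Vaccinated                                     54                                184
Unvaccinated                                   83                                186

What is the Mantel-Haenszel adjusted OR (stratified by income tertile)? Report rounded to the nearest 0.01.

0.44

OR_MH = Σ(aᵢdᵢ/nᵢ) / Σ(bᵢcᵢ/nᵢ), where nᵢ is the stratum total.
Stratum 1 (Low): n = 636; a·d/n = 36·209/636 = 11.8302; b·c/n = 318·73/636 = 36.5000
Stratum 2 (Middle): n = 456; a·d/n = 4·308/456 = 2.7018; b·c/n = 69·75/456 = 11.3487
Stratum 3 (High): n = 507; a·d/n = 54·186/507 = 19.8107; b·c/n = 184·83/507 = 30.1223
OR_MH = (11.8302 + 2.7018 + 19.8107) / (36.5000 + 11.3487 + 30.1223) = 34.3426 / 77.9710 = 0.44045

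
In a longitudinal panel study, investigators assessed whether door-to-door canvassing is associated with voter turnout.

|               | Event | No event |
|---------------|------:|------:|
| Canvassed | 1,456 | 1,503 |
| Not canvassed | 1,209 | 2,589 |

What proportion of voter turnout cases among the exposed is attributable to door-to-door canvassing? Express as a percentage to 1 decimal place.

35.3

Cells: a = 1456, b = 1503, c = 1209, d = 2589.
Risk in exposed = 1456/2959 = 0.49206; risk in unexposed = 1209/3798 = 0.31833.
RR = 0.49206/0.31833 = 1.54577
AR% = (RR − 1)/RR × 100 = (1.54577 − 1)/1.54577 × 100 = 35.3074%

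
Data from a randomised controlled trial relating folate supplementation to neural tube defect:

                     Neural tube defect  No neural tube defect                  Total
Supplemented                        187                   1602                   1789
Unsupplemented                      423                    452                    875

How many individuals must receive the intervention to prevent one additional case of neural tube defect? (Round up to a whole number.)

3

Risk in treated group = 187/1789 = 0.10453; risk in control = 423/875 = 0.48343.
Absolute risk reduction = 0.48343 − 0.10453 = 0.37890
NNT = 1 / ARR = 1 / 0.37890 = 2.639 → round up → 3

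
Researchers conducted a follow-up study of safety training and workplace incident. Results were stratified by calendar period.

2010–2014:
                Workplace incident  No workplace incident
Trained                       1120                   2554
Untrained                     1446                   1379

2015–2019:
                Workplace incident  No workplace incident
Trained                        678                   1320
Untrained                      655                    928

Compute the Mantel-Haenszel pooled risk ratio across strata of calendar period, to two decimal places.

RR_MH = Σ(aᵢ·n₀ᵢ/nᵢ) / Σ(cᵢ·n₁ᵢ/nᵢ), with n₁ᵢ = aᵢ+bᵢ (exposed), n₀ᵢ = cᵢ+dᵢ (unexposed), nᵢ = n₁ᵢ+n₀ᵢ.
Stratum 1 (2010–2014): n₁ = 3674, n₀ = 2825, n = 6499; a·n₀/n = 1120·2825/6499 = 486.8441; c·n₁/n = 1446·3674/6499 = 817.4495
Stratum 2 (2015–2019): n₁ = 1998, n₀ = 1583, n = 3581; a·n₀/n = 678·1583/3581 = 299.7135; c·n₁/n = 655·1998/3581 = 365.4538
RR_MH = (486.8441 + 299.7135) / (817.4495 + 365.4538) = 786.5576 / 1182.9032 = 0.66494

0.66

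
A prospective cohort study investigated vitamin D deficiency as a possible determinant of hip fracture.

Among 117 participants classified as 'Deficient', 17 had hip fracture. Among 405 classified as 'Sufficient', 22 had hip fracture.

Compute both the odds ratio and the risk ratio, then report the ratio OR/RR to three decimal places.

From the description: a = 17, b = 100, c = 22, d = 383.
OR = (17·383)/(100·22) = 6511/2200 = 2.95955
Risk in exposed = 17/117 = 0.14530; risk in unexposed = 22/405 = 0.05432; RR = 2.67483
OR/RR = 2.95955 / 2.67483 = 1.10644
The outcome is not rare, so the OR lies further from 1 than the RR.

1.106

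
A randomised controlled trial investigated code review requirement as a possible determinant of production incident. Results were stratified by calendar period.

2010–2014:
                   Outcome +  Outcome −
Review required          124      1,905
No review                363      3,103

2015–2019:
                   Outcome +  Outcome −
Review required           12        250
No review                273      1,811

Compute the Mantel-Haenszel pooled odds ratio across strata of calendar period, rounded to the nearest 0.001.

OR_MH = Σ(aᵢdᵢ/nᵢ) / Σ(bᵢcᵢ/nᵢ), where nᵢ is the stratum total.
Stratum 1 (2010–2014): n = 5495; a·d/n = 124·3103/5495 = 70.0222; b·c/n = 1905·363/5495 = 125.8444
Stratum 2 (2015–2019): n = 2346; a·d/n = 12·1811/2346 = 9.2634; b·c/n = 250·273/2346 = 29.0921
OR_MH = (70.0222 + 9.2634) / (125.8444 + 29.0921) = 79.2856 / 154.9365 = 0.51173

0.512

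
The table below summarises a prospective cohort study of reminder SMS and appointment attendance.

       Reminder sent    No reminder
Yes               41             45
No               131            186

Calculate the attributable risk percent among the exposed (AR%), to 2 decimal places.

18.28

Reading the table with exposure as columns: a = 41 (Reminder sent, case), b = 131 (Reminder sent, non-case), c = 45 (No reminder, case), d = 186.
Risk in exposed = 41/172 = 0.23837; risk in unexposed = 45/231 = 0.19481.
RR = 0.23837/0.19481 = 1.22364
AR% = (RR − 1)/RR × 100 = (1.22364 − 1)/1.22364 × 100 = 18.2768%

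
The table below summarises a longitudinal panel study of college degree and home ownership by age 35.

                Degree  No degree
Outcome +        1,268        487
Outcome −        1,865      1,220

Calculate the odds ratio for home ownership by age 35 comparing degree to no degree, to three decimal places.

Reading the table with exposure as columns: a = 1268 (Degree, case), b = 1865 (Degree, non-case), c = 487 (No degree, case), d = 1220.
OR = (a·d)/(b·c) = (1268 × 1220) / (1865 × 487) = 1546960 / 908255 = 1.70322
The odds of home ownership by age 35 are about 1.70 times as high in the degree group.

1.703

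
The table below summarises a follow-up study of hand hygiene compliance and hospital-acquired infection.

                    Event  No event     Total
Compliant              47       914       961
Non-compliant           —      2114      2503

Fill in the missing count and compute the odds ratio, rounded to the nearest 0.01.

The missing cell is in the unexposed row: 2503 − 2114 = 389.
So a = 47, b = 914, c = 389, d = 2114.
OR = (a·d)/(b·c) = (47 × 2114) / (914 × 389) = 99358 / 355546 = 0.27945

0.28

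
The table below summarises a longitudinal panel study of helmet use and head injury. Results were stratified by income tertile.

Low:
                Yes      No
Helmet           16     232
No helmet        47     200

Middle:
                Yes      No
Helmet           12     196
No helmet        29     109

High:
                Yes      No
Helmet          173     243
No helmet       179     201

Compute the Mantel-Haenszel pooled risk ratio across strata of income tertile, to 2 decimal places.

RR_MH = Σ(aᵢ·n₀ᵢ/nᵢ) / Σ(cᵢ·n₁ᵢ/nᵢ), with n₁ᵢ = aᵢ+bᵢ (exposed), n₀ᵢ = cᵢ+dᵢ (unexposed), nᵢ = n₁ᵢ+n₀ᵢ.
Stratum 1 (Low): n₁ = 248, n₀ = 247, n = 495; a·n₀/n = 16·247/495 = 7.9838; c·n₁/n = 47·248/495 = 23.5475
Stratum 2 (Middle): n₁ = 208, n₀ = 138, n = 346; a·n₀/n = 12·138/346 = 4.7861; c·n₁/n = 29·208/346 = 17.4335
Stratum 3 (High): n₁ = 416, n₀ = 380, n = 796; a·n₀/n = 173·380/796 = 82.5879; c·n₁/n = 179·416/796 = 93.5477
RR_MH = (7.9838 + 4.7861 + 82.5879) / (23.5475 + 17.4335 + 93.5477) = 95.3579 / 134.5287 = 0.70883

0.71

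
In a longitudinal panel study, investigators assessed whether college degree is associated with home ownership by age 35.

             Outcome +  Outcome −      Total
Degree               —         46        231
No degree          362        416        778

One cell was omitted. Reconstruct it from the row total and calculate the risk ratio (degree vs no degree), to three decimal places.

The missing cell is in the exposed row: 231 − 46 = 185.
So a = 185, b = 46, c = 362, d = 416.
RR = [a/(a+b)] / [c/(c+d)] = (185/231) / (362/778) = 0.80087/0.46530 = 1.72120

1.721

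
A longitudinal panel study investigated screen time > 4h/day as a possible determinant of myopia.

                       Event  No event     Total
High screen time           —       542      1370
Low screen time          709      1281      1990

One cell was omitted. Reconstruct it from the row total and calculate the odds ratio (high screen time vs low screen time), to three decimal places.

2.760

The missing cell is in the exposed row: 1370 − 542 = 828.
So a = 828, b = 542, c = 709, d = 1281.
OR = (a·d)/(b·c) = (828 × 1281) / (542 × 709) = 1060668 / 384278 = 2.76016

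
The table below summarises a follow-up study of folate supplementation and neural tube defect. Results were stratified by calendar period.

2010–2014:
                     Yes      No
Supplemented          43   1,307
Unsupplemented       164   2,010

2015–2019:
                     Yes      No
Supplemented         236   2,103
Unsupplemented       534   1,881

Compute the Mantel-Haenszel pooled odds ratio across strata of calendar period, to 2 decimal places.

OR_MH = Σ(aᵢdᵢ/nᵢ) / Σ(bᵢcᵢ/nᵢ), where nᵢ is the stratum total.
Stratum 1 (2010–2014): n = 3524; a·d/n = 43·2010/3524 = 24.5261; b·c/n = 1307·164/3524 = 60.8252
Stratum 2 (2015–2019): n = 4754; a·d/n = 236·1881/4754 = 93.3774; b·c/n = 2103·534/4754 = 236.2225
OR_MH = (24.5261 + 93.3774) / (60.8252 + 236.2225) = 117.9035 / 297.0477 = 0.39692

0.40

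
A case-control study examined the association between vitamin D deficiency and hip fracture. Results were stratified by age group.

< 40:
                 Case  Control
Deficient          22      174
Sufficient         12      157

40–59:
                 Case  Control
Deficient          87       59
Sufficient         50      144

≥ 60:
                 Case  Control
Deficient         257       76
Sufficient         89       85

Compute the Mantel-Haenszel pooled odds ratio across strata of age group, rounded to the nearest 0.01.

3.22

OR_MH = Σ(aᵢdᵢ/nᵢ) / Σ(bᵢcᵢ/nᵢ), where nᵢ is the stratum total.
Stratum 1 (< 40): n = 365; a·d/n = 22·157/365 = 9.4630; b·c/n = 174·12/365 = 5.7205
Stratum 2 (40–59): n = 340; a·d/n = 87·144/340 = 36.8471; b·c/n = 59·50/340 = 8.6765
Stratum 3 (≥ 60): n = 507; a·d/n = 257·85/507 = 43.0868; b·c/n = 76·89/507 = 13.3412
OR_MH = (9.4630 + 36.8471 + 43.0868) / (5.7205 + 8.6765 + 13.3412) = 89.3969 / 27.7382 = 3.22287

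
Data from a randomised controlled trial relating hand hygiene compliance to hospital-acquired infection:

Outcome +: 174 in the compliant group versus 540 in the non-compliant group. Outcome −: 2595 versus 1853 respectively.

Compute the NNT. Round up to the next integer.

Risk in treated group = 174/2769 = 0.06284; risk in control = 540/2393 = 0.22566.
Absolute risk reduction = 0.22566 − 0.06284 = 0.16282
NNT = 1 / ARR = 1 / 0.16282 = 6.142 → round up → 7

7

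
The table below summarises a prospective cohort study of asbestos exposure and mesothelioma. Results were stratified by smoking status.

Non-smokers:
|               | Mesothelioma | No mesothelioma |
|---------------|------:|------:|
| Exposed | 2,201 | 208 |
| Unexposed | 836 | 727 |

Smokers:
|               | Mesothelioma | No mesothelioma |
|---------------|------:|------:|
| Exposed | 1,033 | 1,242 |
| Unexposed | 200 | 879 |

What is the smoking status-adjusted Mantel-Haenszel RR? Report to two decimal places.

RR_MH = Σ(aᵢ·n₀ᵢ/nᵢ) / Σ(cᵢ·n₁ᵢ/nᵢ), with n₁ᵢ = aᵢ+bᵢ (exposed), n₀ᵢ = cᵢ+dᵢ (unexposed), nᵢ = n₁ᵢ+n₀ᵢ.
Stratum 1 (Non-smokers): n₁ = 2409, n₀ = 1563, n = 3972; a·n₀/n = 2201·1563/3972 = 866.1035; c·n₁/n = 836·2409/3972 = 507.0302
Stratum 2 (Smokers): n₁ = 2275, n₀ = 1079, n = 3354; a·n₀/n = 1033·1079/3354 = 332.3217; c·n₁/n = 200·2275/3354 = 135.6589
RR_MH = (866.1035 + 332.3217) / (507.0302 + 135.6589) = 1198.4252 / 642.6891 = 1.86470

1.86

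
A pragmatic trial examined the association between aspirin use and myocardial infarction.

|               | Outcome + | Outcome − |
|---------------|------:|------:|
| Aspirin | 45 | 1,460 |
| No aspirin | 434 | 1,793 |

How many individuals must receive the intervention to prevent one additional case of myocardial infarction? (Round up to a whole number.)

Risk in treated group = 45/1505 = 0.02990; risk in control = 434/2227 = 0.19488.
Absolute risk reduction = 0.19488 − 0.02990 = 0.16498
NNT = 1 / ARR = 1 / 0.16498 = 6.061 → round up → 7

7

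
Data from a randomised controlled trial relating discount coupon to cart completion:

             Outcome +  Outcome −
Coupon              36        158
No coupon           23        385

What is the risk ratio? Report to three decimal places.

3.292

Cells: a = 36, b = 158, c = 23, d = 385.
Risk in exposed = 36/194 = 0.18557; risk in unexposed = 23/408 = 0.05637.
RR = 0.18557 / 0.05637 = 3.29180
The risk among the exposed is 3.29 times that among the unexposed.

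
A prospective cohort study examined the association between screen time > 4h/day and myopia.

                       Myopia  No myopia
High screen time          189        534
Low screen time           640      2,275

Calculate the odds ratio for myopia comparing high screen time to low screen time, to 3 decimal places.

Cells: a = 189, b = 534, c = 640, d = 2275.
OR = (a·d)/(b·c) = (189 × 2275) / (534 × 640) = 429975 / 341760 = 1.25812
The odds of myopia are about 1.26 times as high in the high screen time group.

1.258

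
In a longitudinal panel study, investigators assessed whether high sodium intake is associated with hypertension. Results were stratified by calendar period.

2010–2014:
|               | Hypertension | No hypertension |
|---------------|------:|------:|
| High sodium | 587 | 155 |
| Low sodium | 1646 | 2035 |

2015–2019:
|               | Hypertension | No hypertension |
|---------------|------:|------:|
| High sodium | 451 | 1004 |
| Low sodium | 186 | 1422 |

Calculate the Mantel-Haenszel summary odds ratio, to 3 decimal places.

OR_MH = Σ(aᵢdᵢ/nᵢ) / Σ(bᵢcᵢ/nᵢ), where nᵢ is the stratum total.
Stratum 1 (2010–2014): n = 4423; a·d/n = 587·2035/4423 = 270.0757; b·c/n = 155·1646/4423 = 57.6826
Stratum 2 (2015–2019): n = 3063; a·d/n = 451·1422/3063 = 209.3771; b·c/n = 1004·186/3063 = 60.9677
OR_MH = (270.0757 + 209.3771) / (57.6826 + 60.9677) = 479.4528 / 118.6502 = 4.04089

4.041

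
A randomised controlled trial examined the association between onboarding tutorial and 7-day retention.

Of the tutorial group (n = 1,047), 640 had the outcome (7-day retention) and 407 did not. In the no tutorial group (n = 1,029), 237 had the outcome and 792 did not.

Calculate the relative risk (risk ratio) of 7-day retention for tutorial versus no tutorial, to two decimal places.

From the description: a = 640, b = 407, c = 237, d = 792.
Risk in exposed = 640/1047 = 0.61127; risk in unexposed = 237/1029 = 0.23032.
RR = 0.61127 / 0.23032 = 2.65400
The risk among the exposed is 2.65 times that among the unexposed.

2.65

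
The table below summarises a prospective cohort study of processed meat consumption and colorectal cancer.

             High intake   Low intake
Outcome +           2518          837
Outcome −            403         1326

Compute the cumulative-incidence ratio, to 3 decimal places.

2.228

Reading the table with exposure as columns: a = 2518 (High intake, case), b = 403 (High intake, non-case), c = 837 (Low intake, case), d = 1326.
Risk in exposed = 2518/2921 = 0.86203; risk in unexposed = 837/2163 = 0.38696.
RR = 0.86203 / 0.38696 = 2.22769
The risk among the exposed is 2.23 times that among the unexposed.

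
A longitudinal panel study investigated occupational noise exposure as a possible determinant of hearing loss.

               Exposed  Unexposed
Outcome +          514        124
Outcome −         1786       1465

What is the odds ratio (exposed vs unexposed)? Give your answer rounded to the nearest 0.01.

Reading the table with exposure as columns: a = 514 (Exposed, case), b = 1786 (Exposed, non-case), c = 124 (Unexposed, case), d = 1465.
OR = (a·d)/(b·c) = (514 × 1465) / (1786 × 124) = 753010 / 221464 = 3.40015
The odds of hearing loss are about 3.40 times as high in the exposed group.

3.40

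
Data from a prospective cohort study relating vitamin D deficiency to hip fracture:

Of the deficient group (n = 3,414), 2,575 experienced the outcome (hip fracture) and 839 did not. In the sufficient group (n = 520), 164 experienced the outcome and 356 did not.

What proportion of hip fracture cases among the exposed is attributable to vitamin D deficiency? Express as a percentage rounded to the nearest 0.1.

58.2

From the description: a = 2575, b = 839, c = 164, d = 356.
Risk in exposed = 2575/3414 = 0.75425; risk in unexposed = 164/520 = 0.31538.
RR = 0.75425/0.31538 = 2.39152
AR% = (RR − 1)/RR × 100 = (2.39152 − 1)/2.39152 × 100 = 58.1855%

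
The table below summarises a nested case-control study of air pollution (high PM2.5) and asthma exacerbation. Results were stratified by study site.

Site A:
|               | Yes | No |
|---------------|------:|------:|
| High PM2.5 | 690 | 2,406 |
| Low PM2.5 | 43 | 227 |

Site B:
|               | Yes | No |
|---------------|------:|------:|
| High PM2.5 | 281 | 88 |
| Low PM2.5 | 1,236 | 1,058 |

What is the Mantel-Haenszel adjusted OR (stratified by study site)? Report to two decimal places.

2.21

OR_MH = Σ(aᵢdᵢ/nᵢ) / Σ(bᵢcᵢ/nᵢ), where nᵢ is the stratum total.
Stratum 1 (Site A): n = 3366; a·d/n = 690·227/3366 = 46.5330; b·c/n = 2406·43/3366 = 30.7362
Stratum 2 (Site B): n = 2663; a·d/n = 281·1058/2663 = 111.6403; b·c/n = 88·1236/2663 = 40.8442
OR_MH = (46.5330 + 111.6403) / (30.7362 + 40.8442) = 158.1732 / 71.5803 = 2.20973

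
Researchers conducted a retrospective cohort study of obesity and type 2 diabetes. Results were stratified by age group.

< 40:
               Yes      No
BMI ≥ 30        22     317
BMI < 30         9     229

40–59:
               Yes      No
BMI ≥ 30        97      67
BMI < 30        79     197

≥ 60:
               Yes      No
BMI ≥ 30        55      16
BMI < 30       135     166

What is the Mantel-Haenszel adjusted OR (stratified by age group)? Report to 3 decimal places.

OR_MH = Σ(aᵢdᵢ/nᵢ) / Σ(bᵢcᵢ/nᵢ), where nᵢ is the stratum total.
Stratum 1 (< 40): n = 577; a·d/n = 22·229/577 = 8.7314; b·c/n = 317·9/577 = 4.9445
Stratum 2 (40–59): n = 440; a·d/n = 97·197/440 = 43.4295; b·c/n = 67·79/440 = 12.0295
Stratum 3 (≥ 60): n = 372; a·d/n = 55·166/372 = 24.5430; b·c/n = 16·135/372 = 5.8065
OR_MH = (8.7314 + 43.4295 + 24.5430) / (4.9445 + 12.0295 + 5.8065) = 76.7039 / 22.7805 = 3.36708

3.367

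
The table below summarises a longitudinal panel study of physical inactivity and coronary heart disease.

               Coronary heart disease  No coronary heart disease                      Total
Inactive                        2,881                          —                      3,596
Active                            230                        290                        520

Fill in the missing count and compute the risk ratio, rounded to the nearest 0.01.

1.81

The missing cell is in the exposed row: 3596 − 2881 = 715.
So a = 2881, b = 715, c = 230, d = 290.
RR = [a/(a+b)] / [c/(c+d)] = (2881/3596) / (230/520) = 0.80117/0.44231 = 1.81134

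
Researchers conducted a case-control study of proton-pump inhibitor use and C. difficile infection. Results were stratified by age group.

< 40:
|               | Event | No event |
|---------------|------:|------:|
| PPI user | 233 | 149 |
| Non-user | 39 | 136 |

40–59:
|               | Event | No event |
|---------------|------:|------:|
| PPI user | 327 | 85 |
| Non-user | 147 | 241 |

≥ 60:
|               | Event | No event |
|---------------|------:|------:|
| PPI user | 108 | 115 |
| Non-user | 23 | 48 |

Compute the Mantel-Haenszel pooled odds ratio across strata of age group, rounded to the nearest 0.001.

OR_MH = Σ(aᵢdᵢ/nᵢ) / Σ(bᵢcᵢ/nᵢ), where nᵢ is the stratum total.
Stratum 1 (< 40): n = 557; a·d/n = 233·136/557 = 56.8905; b·c/n = 149·39/557 = 10.4327
Stratum 2 (40–59): n = 800; a·d/n = 327·241/800 = 98.5088; b·c/n = 85·147/800 = 15.6188
Stratum 3 (≥ 60): n = 294; a·d/n = 108·48/294 = 17.6327; b·c/n = 115·23/294 = 8.9966
OR_MH = (56.8905 + 98.5088 + 17.6327) / (10.4327 + 15.6188 + 8.9966) = 173.0319 / 35.0480 = 4.93699

4.937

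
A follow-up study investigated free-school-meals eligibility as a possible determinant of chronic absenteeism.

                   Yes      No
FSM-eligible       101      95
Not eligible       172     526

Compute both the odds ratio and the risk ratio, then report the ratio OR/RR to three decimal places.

1.555

Cells: a = 101, b = 95, c = 172, d = 526.
OR = (101·526)/(95·172) = 53126/16340 = 3.25129
Risk in exposed = 101/196 = 0.51531; risk in unexposed = 172/698 = 0.24642; RR = 2.09118
OR/RR = 3.25129 / 2.09118 = 1.55476
The outcome is not rare, so the OR lies further from 1 than the RR.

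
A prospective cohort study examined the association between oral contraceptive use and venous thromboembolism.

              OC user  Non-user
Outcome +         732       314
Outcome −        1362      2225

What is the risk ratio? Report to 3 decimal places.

Reading the table with exposure as columns: a = 732 (OC user, case), b = 1362 (OC user, non-case), c = 314 (Non-user, case), d = 2225.
Risk in exposed = 732/2094 = 0.34957; risk in unexposed = 314/2539 = 0.12367.
RR = 0.34957 / 0.12367 = 2.82662
The risk among the exposed is 2.83 times that among the unexposed.

2.827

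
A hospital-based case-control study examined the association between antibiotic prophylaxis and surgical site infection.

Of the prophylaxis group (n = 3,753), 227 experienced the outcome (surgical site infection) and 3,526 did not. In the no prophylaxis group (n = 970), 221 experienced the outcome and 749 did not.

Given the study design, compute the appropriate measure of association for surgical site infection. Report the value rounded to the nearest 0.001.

From the description: a = 227, b = 3526, c = 221, d = 749.
This is a hospital-based case-control study: participants were sampled on outcome status, so risks in the source population cannot be estimated directly — relative risk is not valid here. The odds ratio is the appropriate measure.
OR = (a·d)/(b·c) = (227 × 749) / (3526 × 221) = 170023 / 779246 = 0.21819

0.218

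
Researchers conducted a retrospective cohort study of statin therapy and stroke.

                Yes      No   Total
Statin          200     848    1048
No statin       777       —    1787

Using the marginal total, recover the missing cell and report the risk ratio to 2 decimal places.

0.44

The missing cell is in the unexposed row: 1787 − 777 = 1010.
So a = 200, b = 848, c = 777, d = 1010.
RR = [a/(a+b)] / [c/(c+d)] = (200/1048) / (777/1787) = 0.19084/0.43481 = 0.43891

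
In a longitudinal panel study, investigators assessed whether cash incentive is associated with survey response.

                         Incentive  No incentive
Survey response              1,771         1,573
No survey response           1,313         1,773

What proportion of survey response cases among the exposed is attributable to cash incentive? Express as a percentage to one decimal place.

Reading the table with exposure as columns: a = 1771 (Incentive, case), b = 1313 (Incentive, non-case), c = 1573 (No incentive, case), d = 1773.
Risk in exposed = 1771/3084 = 0.57425; risk in unexposed = 1573/3346 = 0.47011.
RR = 0.57425/0.47011 = 1.22152
AR% = (RR − 1)/RR × 100 = (1.22152 − 1)/1.22152 × 100 = 18.1349%

18.1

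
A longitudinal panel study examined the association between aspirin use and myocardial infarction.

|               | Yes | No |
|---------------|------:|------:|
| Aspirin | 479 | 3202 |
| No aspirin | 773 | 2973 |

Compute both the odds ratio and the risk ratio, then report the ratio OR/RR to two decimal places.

0.91

Cells: a = 479, b = 3202, c = 773, d = 2973.
OR = (479·2973)/(3202·773) = 1424067/2475146 = 0.57535
Risk in exposed = 479/3681 = 0.13013; risk in unexposed = 773/3746 = 0.20635; RR = 0.63061
OR/RR = 0.57535 / 0.63061 = 0.91237
The outcome is not rare, so the OR lies further from 1 than the RR.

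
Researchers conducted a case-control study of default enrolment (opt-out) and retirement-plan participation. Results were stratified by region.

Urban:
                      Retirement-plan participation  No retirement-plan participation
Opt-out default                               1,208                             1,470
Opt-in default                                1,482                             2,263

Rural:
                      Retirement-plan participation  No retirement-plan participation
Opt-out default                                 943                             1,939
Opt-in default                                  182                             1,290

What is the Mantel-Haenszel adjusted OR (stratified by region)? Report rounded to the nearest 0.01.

OR_MH = Σ(aᵢdᵢ/nᵢ) / Σ(bᵢcᵢ/nᵢ), where nᵢ is the stratum total.
Stratum 1 (Urban): n = 6423; a·d/n = 1208·2263/6423 = 425.6117; b·c/n = 1470·1482/6423 = 339.1780
Stratum 2 (Rural): n = 4354; a·d/n = 943·1290/4354 = 279.3914; b·c/n = 1939·182/4354 = 81.0514
OR_MH = (425.6117 + 279.3914) / (339.1780 + 81.0514) = 705.0031 / 420.2294 = 1.67766

1.68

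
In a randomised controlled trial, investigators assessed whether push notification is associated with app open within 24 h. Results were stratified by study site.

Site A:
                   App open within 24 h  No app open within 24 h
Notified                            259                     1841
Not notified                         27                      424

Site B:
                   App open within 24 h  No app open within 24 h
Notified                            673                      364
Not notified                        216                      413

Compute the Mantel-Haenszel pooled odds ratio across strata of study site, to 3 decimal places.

3.148

OR_MH = Σ(aᵢdᵢ/nᵢ) / Σ(bᵢcᵢ/nᵢ), where nᵢ is the stratum total.
Stratum 1 (Site A): n = 2551; a·d/n = 259·424/2551 = 43.0482; b·c/n = 1841·27/2551 = 19.4853
Stratum 2 (Site B): n = 1666; a·d/n = 673·413/1666 = 166.8361; b·c/n = 364·216/1666 = 47.1933
OR_MH = (43.0482 + 166.8361) / (19.4853 + 47.1933) = 209.8844 / 66.6786 = 3.14770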